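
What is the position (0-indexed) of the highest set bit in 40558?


0b1001111001101110. Highest set bit at position 15

15


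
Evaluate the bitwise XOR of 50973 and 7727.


0b1100011100011101 ^ 0b1111000101111 = 0b1101100100110010 = 55602

55602


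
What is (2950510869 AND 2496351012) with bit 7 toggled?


Step 1: 2950510869 & 2496351012 = 2227767556
Step 2: 2227767556 ^ (1 << 7) = 2227767556 ^ 128 = 2227767684

2227767684


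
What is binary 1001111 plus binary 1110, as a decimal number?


1001111 + 1110 = 1011101 = 93

93


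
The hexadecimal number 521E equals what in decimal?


521E hex = 21022 decimal

21022


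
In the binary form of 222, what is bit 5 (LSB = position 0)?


0b11011110, position 5 = 0

0


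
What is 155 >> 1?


0b10011011 >> 1 = 0b1001101 = 77

77


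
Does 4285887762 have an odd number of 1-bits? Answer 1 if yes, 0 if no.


0b11111111011101010111010100010010 has 20 ones => parity 0

0


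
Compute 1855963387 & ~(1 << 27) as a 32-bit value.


1855963387 & ~(1 << 27) = 1721745659

1721745659


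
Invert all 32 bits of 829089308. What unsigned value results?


829089308 ^ 4294967295 = 3465877987

3465877987


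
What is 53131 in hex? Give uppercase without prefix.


53131 = CF8B hex

CF8B


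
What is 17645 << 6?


0b100010011101101 << 6 = 0b100010011101101000000 = 1129280

1129280


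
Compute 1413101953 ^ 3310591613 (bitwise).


0b1010100001110100011100110000001 ^ 0b11000101010100111001111001111101 = 0b10010001011010011010011111111100 = 2439620604

2439620604


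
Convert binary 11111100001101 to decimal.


11111100001101 in decimal = 16141

16141


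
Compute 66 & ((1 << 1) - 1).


66 & 1 = 0

0


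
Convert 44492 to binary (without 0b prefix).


44492 = 1010110111001100 in binary

1010110111001100


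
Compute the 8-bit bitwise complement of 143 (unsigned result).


~0b10001111 = 0b1110000 = 112 (8-bit unsigned)

112


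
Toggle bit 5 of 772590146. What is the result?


772590146 ^ (1 << 5) = 772590146 ^ 32 = 772590178

772590178


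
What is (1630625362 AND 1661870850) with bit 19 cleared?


Step 1: 1630625362 & 1661870850 = 1627390466
Step 2: 1627390466 & ~(1 << 19) = 1627390466

1627390466


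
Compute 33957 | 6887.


0b1000010010100101 | 0b1101011100111 = 0b1001111011100111 = 40679

40679


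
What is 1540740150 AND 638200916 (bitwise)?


0b1011011110101011101010000110110 & 0b100110000010100010110001010100 = 0b10000000000000010000010100 = 33555476

33555476


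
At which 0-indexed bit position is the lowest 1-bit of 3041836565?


0b10110101010011101011111000010101. Lowest set bit at position 0

0


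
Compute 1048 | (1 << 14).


1048 | (1 << 14) = 1048 | 16384 = 17432

17432


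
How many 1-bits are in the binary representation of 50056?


0b1100001110001000 has 6 set bits

6


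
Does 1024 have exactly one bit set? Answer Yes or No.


0b10000000000. Only one bit set => Yes

Yes


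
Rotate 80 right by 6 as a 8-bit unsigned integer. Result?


Rotate 0b1010000 right by 6 (8-bit) = 0b1000001 = 65

65


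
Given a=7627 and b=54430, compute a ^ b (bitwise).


7627 ^ 54430 = 51541

51541


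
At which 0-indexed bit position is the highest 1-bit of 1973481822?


0b1110101101000001111000101011110. Highest set bit at position 30

30


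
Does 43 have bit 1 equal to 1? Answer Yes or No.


0b101011, bit 1 = 1. Yes

Yes


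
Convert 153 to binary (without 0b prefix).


153 = 10011001 in binary

10011001


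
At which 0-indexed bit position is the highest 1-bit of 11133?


0b10101101111101. Highest set bit at position 13

13


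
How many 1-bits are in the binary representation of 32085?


0b111110101010101 has 10 set bits

10


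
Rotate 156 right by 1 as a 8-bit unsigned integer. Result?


Rotate 0b10011100 right by 1 (8-bit) = 0b1001110 = 78

78


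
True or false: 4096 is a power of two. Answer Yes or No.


0b1000000000000. Only one bit set => Yes

Yes


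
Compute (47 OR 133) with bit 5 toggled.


Step 1: 47 | 133 = 175
Step 2: 175 ^ (1 << 5) = 175 ^ 32 = 143

143


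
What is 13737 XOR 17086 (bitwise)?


0b11010110101001 ^ 0b100001010111110 = 0b111011100010111 = 30487

30487


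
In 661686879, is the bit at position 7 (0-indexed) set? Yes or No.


0b100111011100001000101001011111, bit 7 = 0. No

No


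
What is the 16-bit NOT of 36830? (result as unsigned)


~0b1000111111011110 = 0b111000000100001 = 28705 (16-bit unsigned)

28705


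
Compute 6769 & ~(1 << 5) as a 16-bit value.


6769 & ~(1 << 5) = 6737

6737


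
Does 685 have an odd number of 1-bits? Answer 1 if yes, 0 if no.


0b1010101101 has 6 ones => parity 0

0


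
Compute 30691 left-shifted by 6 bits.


0b111011111100011 << 6 = 0b111011111100011000000 = 1964224

1964224


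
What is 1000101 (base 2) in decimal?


1000101 in decimal = 69

69


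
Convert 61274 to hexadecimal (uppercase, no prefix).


61274 = EF5A hex

EF5A


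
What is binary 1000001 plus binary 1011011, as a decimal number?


1000001 + 1011011 = 10011100 = 156

156


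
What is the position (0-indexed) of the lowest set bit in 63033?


0b1111011000111001. Lowest set bit at position 0

0


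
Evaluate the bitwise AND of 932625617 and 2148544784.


0b110111100101101011110011010001 & 0b10000000000100000011000100010000 = 0b100000011000000010000 = 1060880

1060880


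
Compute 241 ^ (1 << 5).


241 ^ (1 << 5) = 241 ^ 32 = 209

209


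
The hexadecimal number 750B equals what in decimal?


750B hex = 29963 decimal

29963


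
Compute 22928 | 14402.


0b101100110010000 | 0b11100001000010 = 0b111100111010010 = 31186

31186


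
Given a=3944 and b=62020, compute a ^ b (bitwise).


3944 ^ 62020 = 64812

64812


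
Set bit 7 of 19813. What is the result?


19813 | (1 << 7) = 19813 | 128 = 19941

19941


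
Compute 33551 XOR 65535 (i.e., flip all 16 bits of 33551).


33551 ^ 65535 = 31984

31984


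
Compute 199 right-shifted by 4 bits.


0b11000111 >> 4 = 0b1100 = 12

12


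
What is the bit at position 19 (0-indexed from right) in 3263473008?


0b11000010100001001010010101110000, position 19 = 0

0


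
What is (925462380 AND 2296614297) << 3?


Step 1: 925462380 & 2296614297 = 2166024
Step 2: 2166024 << 3 = 17328192

17328192


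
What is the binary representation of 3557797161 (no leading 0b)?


3557797161 = 11010100000011111010110100101001 in binary

11010100000011111010110100101001


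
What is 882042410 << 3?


0b110100100100101110011000101010 << 3 = 0b110100100100101110011000101010000 = 7056339280

7056339280


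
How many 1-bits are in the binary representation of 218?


0b11011010 has 5 set bits

5


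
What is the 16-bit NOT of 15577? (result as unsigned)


~0b11110011011001 = 0b1100001100100110 = 49958 (16-bit unsigned)

49958


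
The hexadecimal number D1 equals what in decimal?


D1 hex = 209 decimal

209


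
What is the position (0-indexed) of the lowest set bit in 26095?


0b110010111101111. Lowest set bit at position 0

0


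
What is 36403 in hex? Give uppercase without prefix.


36403 = 8E33 hex

8E33


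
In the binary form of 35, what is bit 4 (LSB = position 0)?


0b100011, position 4 = 0

0


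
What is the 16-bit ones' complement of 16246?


16246 ^ 65535 = 49289

49289


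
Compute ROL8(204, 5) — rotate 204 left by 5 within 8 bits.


Rotate 0b11001100 left by 5 (8-bit) = 0b10011001 = 153

153


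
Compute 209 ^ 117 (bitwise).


0b11010001 ^ 0b1110101 = 0b10100100 = 164

164


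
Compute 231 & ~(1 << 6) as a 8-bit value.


231 & ~(1 << 6) = 167

167


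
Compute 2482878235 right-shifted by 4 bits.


0b10010011111111011011011100011011 >> 4 = 0b1001001111111101101101110001 = 155179889

155179889


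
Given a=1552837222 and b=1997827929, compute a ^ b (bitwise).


1552837222 ^ 1997827929 = 731514175

731514175


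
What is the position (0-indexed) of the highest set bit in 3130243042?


0b10111010100100111011011111100010. Highest set bit at position 31

31


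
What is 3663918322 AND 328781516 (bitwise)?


0b11011010011000101111010011110010 & 0b10011100110001100111011001100 = 0b10010000000001100010011000000 = 302040256

302040256


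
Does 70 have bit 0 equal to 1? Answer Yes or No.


0b1000110, bit 0 = 0. No

No


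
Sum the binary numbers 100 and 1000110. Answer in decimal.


100 + 1000110 = 1001010 = 74

74


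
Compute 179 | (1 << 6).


179 | (1 << 6) = 179 | 64 = 243

243


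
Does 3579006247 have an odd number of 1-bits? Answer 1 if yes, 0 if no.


0b11010101010100110100110100100111 has 17 ones => parity 1

1


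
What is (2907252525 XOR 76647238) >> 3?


Step 1: 2907252525 ^ 76647238 = 2849549419
Step 2: 2849549419 >> 3 = 356193677

356193677


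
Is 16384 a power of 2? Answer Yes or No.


0b100000000000000. Only one bit set => Yes

Yes


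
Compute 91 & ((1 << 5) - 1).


91 & 31 = 27

27


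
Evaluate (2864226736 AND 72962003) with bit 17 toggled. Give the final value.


Step 1: 2864226736 & 72962003 = 1573264
Step 2: 1573264 ^ (1 << 17) = 1573264 ^ 131072 = 1704336

1704336


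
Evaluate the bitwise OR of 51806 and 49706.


0b1100101001011110 | 0b1100001000101010 = 0b1100101001111110 = 51838

51838


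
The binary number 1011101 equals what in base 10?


1011101 in decimal = 93

93


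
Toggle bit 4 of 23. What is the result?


23 ^ (1 << 4) = 23 ^ 16 = 7

7


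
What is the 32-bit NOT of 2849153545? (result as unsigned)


~0b10101001110100101010001000001001 = 0b1010110001011010101110111110110 = 1445813750 (32-bit unsigned)

1445813750


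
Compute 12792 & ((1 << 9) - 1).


12792 & 511 = 504

504


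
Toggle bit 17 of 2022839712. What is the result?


2022839712 ^ (1 << 17) = 2022839712 ^ 131072 = 2022708640

2022708640


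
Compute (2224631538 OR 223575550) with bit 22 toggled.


Step 1: 2224631538 | 223575550 = 2379972606
Step 2: 2379972606 ^ (1 << 22) = 2379972606 ^ 4194304 = 2375778302

2375778302


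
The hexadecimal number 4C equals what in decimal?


4C hex = 76 decimal

76


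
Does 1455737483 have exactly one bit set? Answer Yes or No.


0b1010110110001001100101010001011. Multiple bits set => No

No


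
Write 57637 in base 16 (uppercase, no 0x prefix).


57637 = E125 hex

E125


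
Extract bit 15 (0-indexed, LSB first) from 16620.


0b100000011101100, position 15 = 0

0


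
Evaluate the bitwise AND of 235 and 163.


0b11101011 & 0b10100011 = 0b10100011 = 163

163


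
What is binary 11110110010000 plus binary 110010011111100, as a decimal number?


11110110010000 + 110010011111100 = 1010001010001100 = 41612

41612


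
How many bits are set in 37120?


0b1001000100000000 has 3 set bits

3


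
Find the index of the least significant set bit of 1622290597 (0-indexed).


0b1100000101100100011000010100101. Lowest set bit at position 0

0


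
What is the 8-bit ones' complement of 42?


42 ^ 255 = 213

213


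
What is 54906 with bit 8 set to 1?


54906 | (1 << 8) = 54906 | 256 = 55162

55162


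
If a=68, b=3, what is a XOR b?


68 ^ 3 = 71

71


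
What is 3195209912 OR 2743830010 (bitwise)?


0b10111110011100110000100010111000 | 0b10100011100010111000010111111010 = 0b10111111111110111000110111111010 = 3220934138

3220934138


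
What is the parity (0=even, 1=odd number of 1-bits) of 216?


0b11011000 has 4 ones => parity 0

0


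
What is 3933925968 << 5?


0b11101010011110101111001001010000 << 5 = 0b1110101001111010111100100101000000000 = 125885630976

125885630976


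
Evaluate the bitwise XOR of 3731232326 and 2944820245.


0b11011110011001100001011001000110 ^ 0b10101111100001100110010000010101 = 0b1110001111000000111001001010011 = 1910534739

1910534739


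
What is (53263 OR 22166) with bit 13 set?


Step 1: 53263 | 22166 = 54943
Step 2: 54943 | (1 << 13) = 54943 | 8192 = 63135

63135


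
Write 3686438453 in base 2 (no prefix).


3686438453 = 11011011101110101001011000110101 in binary

11011011101110101001011000110101


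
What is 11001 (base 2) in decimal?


11001 in decimal = 25

25


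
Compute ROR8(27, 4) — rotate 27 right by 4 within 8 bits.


Rotate 0b11011 right by 4 (8-bit) = 0b10110001 = 177

177


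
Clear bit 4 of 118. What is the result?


118 & ~(1 << 4) = 102

102


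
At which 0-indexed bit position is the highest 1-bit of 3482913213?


0b11001111100110010000100110111101. Highest set bit at position 31

31


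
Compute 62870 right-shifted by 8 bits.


0b1111010110010110 >> 8 = 0b11110101 = 245

245


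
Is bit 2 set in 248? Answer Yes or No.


0b11111000, bit 2 = 0. No

No


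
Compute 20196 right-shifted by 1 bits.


0b100111011100100 >> 1 = 0b10011101110010 = 10098

10098


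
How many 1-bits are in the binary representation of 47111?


0b1011100000000111 has 7 set bits

7


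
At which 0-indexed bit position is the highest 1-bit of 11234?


0b10101111100010. Highest set bit at position 13

13


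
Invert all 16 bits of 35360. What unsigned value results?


35360 ^ 65535 = 30175

30175


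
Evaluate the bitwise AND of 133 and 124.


0b10000101 & 0b1111100 = 0b100 = 4

4


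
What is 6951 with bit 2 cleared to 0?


6951 & ~(1 << 2) = 6947

6947


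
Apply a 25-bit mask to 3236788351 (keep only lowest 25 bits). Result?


3236788351 & 33554431 = 15562879

15562879


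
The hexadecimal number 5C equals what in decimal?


5C hex = 92 decimal

92


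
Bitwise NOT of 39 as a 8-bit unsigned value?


~0b100111 = 0b11011000 = 216 (8-bit unsigned)

216


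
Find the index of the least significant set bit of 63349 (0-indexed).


0b1111011101110101. Lowest set bit at position 0

0


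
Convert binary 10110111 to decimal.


10110111 in decimal = 183

183


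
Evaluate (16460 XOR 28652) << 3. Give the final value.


Step 1: 16460 ^ 28652 = 12192
Step 2: 12192 << 3 = 97536

97536


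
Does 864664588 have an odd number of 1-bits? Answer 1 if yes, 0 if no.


0b110011100010011011110000001100 has 14 ones => parity 0

0


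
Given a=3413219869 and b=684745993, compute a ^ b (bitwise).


3413219869 ^ 684745993 = 3819044628

3819044628


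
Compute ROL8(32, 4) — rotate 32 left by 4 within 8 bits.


Rotate 0b100000 left by 4 (8-bit) = 0b10 = 2

2


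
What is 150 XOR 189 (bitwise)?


0b10010110 ^ 0b10111101 = 0b101011 = 43

43


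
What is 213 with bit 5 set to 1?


213 | (1 << 5) = 213 | 32 = 245

245


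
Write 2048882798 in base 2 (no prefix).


2048882798 = 1111010000111110111100001101110 in binary

1111010000111110111100001101110


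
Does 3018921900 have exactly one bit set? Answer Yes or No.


0b10110011111100010001011110101100. Multiple bits set => No

No


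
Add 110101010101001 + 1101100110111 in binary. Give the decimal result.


110101010101001 + 1101100110111 = 1000010111100000 = 34272

34272


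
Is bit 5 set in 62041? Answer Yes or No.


0b1111001001011001, bit 5 = 0. No

No


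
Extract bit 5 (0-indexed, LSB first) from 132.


0b10000100, position 5 = 0

0


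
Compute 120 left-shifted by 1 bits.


0b1111000 << 1 = 0b11110000 = 240

240


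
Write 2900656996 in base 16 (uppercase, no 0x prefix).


2900656996 = ACE48364 hex

ACE48364


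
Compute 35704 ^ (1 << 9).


35704 ^ (1 << 9) = 35704 ^ 512 = 35192

35192


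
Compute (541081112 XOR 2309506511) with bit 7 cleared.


Step 1: 541081112 ^ 2309506511 = 2850585559
Step 2: 2850585559 & ~(1 << 7) = 2850585431

2850585431


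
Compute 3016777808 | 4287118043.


0b10110011110100000110000001010000 | 0b11111111100010000011101011011011 = 0b11111111110110000111101011011011 = 4292377307

4292377307


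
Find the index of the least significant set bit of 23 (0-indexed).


0b10111. Lowest set bit at position 0

0


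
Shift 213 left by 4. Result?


0b11010101 << 4 = 0b110101010000 = 3408

3408


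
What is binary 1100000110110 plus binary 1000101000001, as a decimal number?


1100000110110 + 1000101000001 = 10100101110111 = 10615

10615


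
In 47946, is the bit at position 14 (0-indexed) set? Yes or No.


0b1011101101001010, bit 14 = 0. No

No


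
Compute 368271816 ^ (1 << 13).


368271816 ^ (1 << 13) = 368271816 ^ 8192 = 368263624

368263624


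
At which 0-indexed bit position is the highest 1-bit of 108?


0b1101100. Highest set bit at position 6

6


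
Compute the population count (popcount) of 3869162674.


0b11100110100111101011110010110010 has 19 set bits

19


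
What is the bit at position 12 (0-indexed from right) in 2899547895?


0b10101100110100111001011011110111, position 12 = 1

1


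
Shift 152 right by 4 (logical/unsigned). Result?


0b10011000 >> 4 = 0b1001 = 9

9


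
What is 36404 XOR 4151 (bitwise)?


0b1000111000110100 ^ 0b1000000110111 = 0b1001111000000011 = 40451

40451


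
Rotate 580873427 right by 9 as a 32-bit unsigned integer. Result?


Rotate 0b100010100111110110110011010011 right by 9 (32-bit) = 0b1101001100100010100111110110110 = 1771130806

1771130806


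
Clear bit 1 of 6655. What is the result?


6655 & ~(1 << 1) = 6653

6653


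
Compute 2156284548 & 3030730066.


0b10000000100001100100101010000100 & 0b10110100101001010100010101010010 = 0b10000000100001000100000000000000 = 2156150784

2156150784


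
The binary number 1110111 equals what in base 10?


1110111 in decimal = 119

119


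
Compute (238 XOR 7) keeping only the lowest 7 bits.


Step 1: 238 ^ 7 = 233
Step 2: 233 & 127 = 105

105


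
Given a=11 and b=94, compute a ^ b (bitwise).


11 ^ 94 = 85

85


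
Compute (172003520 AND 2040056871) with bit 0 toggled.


Step 1: 172003520 & 2040056871 = 134250496
Step 2: 134250496 ^ (1 << 0) = 134250496 ^ 1 = 134250497

134250497


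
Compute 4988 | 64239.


0b1001101111100 | 0b1111101011101111 = 0b1111101111111111 = 64511

64511


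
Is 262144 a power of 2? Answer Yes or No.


0b1000000000000000000. Only one bit set => Yes

Yes


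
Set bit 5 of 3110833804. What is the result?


3110833804 | (1 << 5) = 3110833804 | 32 = 3110833836

3110833836


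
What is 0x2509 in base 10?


2509 hex = 9481 decimal

9481


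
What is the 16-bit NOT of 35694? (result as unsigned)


~0b1000101101101110 = 0b111010010010001 = 29841 (16-bit unsigned)

29841


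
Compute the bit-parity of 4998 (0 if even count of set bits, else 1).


0b1001110000110 has 6 ones => parity 0

0


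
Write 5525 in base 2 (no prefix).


5525 = 1010110010101 in binary

1010110010101


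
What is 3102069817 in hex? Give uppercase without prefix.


3102069817 = B8E5D439 hex

B8E5D439


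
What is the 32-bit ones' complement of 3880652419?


3880652419 ^ 4294967295 = 414314876

414314876


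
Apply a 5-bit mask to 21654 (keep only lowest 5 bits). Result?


21654 & 31 = 22

22


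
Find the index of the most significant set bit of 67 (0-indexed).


0b1000011. Highest set bit at position 6

6


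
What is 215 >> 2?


0b11010111 >> 2 = 0b110101 = 53

53


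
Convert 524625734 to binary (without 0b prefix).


524625734 = 11111010001010010011101000110 in binary

11111010001010010011101000110


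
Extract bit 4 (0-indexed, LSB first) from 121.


0b1111001, position 4 = 1

1


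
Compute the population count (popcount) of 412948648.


0b11000100111010001100010101000 has 12 set bits

12


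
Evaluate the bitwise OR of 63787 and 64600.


0b1111100100101011 | 0b1111110001011000 = 0b1111110101111011 = 64891

64891


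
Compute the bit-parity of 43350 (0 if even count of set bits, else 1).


0b1010100101010110 has 8 ones => parity 0

0


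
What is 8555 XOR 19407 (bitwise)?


0b10000101101011 ^ 0b100101111001111 = 0b110101010100100 = 27300

27300


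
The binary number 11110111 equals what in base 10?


11110111 in decimal = 247

247


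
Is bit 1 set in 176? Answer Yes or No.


0b10110000, bit 1 = 0. No

No


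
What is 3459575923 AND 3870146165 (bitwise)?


0b11001110001101001111000001110011 & 0b11100110101011011011111001110101 = 0b11000110001001001011000001110001 = 3324293233

3324293233


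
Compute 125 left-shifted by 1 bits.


0b1111101 << 1 = 0b11111010 = 250

250


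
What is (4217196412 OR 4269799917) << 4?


Step 1: 4217196412 | 4269799917 = 4286578685
Step 2: 4286578685 << 4 = 68585258960

68585258960


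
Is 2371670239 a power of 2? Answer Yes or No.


0b10001101010111001101000011011111. Multiple bits set => No

No


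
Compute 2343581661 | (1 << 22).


2343581661 | (1 << 22) = 2343581661 | 4194304 = 2347775965

2347775965


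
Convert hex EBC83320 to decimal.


EBC83320 hex = 3955766048 decimal

3955766048


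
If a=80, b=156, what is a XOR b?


80 ^ 156 = 204

204


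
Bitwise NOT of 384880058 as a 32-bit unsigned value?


~0b10110111100001100110110111010 = 0b11101001000011110011001001000101 = 3910087237 (32-bit unsigned)

3910087237


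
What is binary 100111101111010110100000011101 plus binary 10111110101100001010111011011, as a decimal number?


100111101111010110100000011101 + 10111110101100001010111011011 = 111111100100110111110111111000 = 1066630648

1066630648


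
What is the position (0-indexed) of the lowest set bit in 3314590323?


0b11000101100100001010001001110011. Lowest set bit at position 0

0


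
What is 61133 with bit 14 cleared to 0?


61133 & ~(1 << 14) = 44749

44749


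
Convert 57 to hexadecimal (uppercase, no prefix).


57 = 39 hex

39


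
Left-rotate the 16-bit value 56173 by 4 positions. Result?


Rotate 0b1101101101101101 left by 4 (16-bit) = 0b1011011011011101 = 46813

46813


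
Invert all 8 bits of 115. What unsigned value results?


115 ^ 255 = 140

140


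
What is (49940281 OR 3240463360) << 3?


Step 1: 49940281 | 3240463360 = 3288305465
Step 2: 3288305465 << 3 = 26306443720

26306443720


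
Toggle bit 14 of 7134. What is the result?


7134 ^ (1 << 14) = 7134 ^ 16384 = 23518

23518


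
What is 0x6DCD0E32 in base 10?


6DCD0E32 hex = 1842155058 decimal

1842155058


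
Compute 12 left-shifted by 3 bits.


0b1100 << 3 = 0b1100000 = 96

96


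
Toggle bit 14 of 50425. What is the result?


50425 ^ (1 << 14) = 50425 ^ 16384 = 34041

34041


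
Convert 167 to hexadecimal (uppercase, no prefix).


167 = A7 hex

A7


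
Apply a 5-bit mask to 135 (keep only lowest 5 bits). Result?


135 & 31 = 7

7


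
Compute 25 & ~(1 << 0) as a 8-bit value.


25 & ~(1 << 0) = 24

24


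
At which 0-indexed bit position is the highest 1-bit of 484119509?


0b11100110110110001001111010101. Highest set bit at position 28

28


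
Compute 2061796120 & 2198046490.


0b1111010111001001000001100011000 & 0b10000011000000111000011100011010 = 0b10000000001000001100011000 = 33587992

33587992


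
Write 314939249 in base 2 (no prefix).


314939249 = 10010110001011001011101110001 in binary

10010110001011001011101110001


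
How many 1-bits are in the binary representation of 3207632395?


0b10111111001100001001011000001011 has 16 set bits

16


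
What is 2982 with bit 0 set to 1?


2982 | (1 << 0) = 2982 | 1 = 2983

2983


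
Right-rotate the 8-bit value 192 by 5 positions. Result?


Rotate 0b11000000 right by 5 (8-bit) = 0b110 = 6

6


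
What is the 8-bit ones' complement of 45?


45 ^ 255 = 210

210


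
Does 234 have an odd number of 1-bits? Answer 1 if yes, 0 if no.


0b11101010 has 5 ones => parity 1

1


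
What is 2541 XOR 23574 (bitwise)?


0b100111101101 ^ 0b101110000010110 = 0b101010111111011 = 22011

22011


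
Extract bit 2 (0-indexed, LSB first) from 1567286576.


0b1011101011010101110010100110000, position 2 = 0

0


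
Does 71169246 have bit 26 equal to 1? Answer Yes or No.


0b100001111011111010011011110, bit 26 = 1. Yes

Yes


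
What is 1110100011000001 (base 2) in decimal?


1110100011000001 in decimal = 59585

59585


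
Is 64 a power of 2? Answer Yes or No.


0b1000000. Only one bit set => Yes

Yes


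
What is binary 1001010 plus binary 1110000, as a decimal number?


1001010 + 1110000 = 10111010 = 186

186


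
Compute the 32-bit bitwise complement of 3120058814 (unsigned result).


~0b10111001111110000101000110111110 = 0b1000110000001111010111001000001 = 1174908481 (32-bit unsigned)

1174908481


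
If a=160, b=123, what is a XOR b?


160 ^ 123 = 219

219


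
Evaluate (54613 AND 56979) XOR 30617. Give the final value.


Step 1: 54613 & 56979 = 54289
Step 2: 54289 ^ 30617 = 41864

41864


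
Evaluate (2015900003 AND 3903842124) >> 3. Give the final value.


Step 1: 2015900003 & 3903842124 = 1747460416
Step 2: 1747460416 >> 3 = 218432552

218432552


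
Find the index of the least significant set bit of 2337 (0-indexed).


0b100100100001. Lowest set bit at position 0

0


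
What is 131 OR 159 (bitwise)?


0b10000011 | 0b10011111 = 0b10011111 = 159

159


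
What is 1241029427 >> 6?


0b1001001111110001001101100110011 >> 6 = 0b1001001111110001001101100 = 19391084

19391084


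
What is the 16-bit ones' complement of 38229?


38229 ^ 65535 = 27306

27306


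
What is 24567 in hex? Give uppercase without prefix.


24567 = 5FF7 hex

5FF7


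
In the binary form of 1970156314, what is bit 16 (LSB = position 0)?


0b1110101011011100011001100011010, position 16 = 0

0


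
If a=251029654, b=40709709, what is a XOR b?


251029654 ^ 40709709 = 211502811

211502811


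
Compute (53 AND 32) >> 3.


Step 1: 53 & 32 = 32
Step 2: 32 >> 3 = 4

4


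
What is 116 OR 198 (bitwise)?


0b1110100 | 0b11000110 = 0b11110110 = 246

246


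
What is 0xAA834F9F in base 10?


AA834F9F hex = 2860732319 decimal

2860732319


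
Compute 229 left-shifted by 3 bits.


0b11100101 << 3 = 0b11100101000 = 1832

1832


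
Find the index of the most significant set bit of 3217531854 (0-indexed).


0b10111111110001111010001111001110. Highest set bit at position 31

31


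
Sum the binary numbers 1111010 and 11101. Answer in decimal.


1111010 + 11101 = 10010111 = 151

151


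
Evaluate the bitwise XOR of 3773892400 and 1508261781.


0b11100000111100010000011100110000 ^ 0b1011001111001100011111110010101 = 0b10111001000101110011100010100101 = 3105306789

3105306789


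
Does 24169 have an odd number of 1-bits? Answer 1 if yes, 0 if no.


0b101111001101001 has 9 ones => parity 1

1


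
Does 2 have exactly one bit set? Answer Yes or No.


0b10. Only one bit set => Yes

Yes


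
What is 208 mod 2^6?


208 & 63 = 16

16


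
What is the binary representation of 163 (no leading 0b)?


163 = 10100011 in binary

10100011


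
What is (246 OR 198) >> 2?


Step 1: 246 | 198 = 246
Step 2: 246 >> 2 = 61

61


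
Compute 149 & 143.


0b10010101 & 0b10001111 = 0b10000101 = 133

133


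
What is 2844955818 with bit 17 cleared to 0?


2844955818 & ~(1 << 17) = 2844824746

2844824746


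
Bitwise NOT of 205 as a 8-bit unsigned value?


~0b11001101 = 0b110010 = 50 (8-bit unsigned)

50


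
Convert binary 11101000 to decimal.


11101000 in decimal = 232

232


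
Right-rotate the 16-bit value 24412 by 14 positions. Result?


Rotate 0b101111101011100 right by 14 (16-bit) = 0b111110101110001 = 32113

32113


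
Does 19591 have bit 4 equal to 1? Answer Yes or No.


0b100110010000111, bit 4 = 0. No

No


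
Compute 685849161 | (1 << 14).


685849161 | (1 << 14) = 685849161 | 16384 = 685865545

685865545


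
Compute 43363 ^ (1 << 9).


43363 ^ (1 << 9) = 43363 ^ 512 = 43875

43875


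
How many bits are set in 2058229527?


0b1111010101011100001011100010111 has 18 set bits

18


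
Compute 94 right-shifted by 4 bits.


0b1011110 >> 4 = 0b101 = 5

5


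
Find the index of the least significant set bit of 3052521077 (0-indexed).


0b10110101111100011100011001110101. Lowest set bit at position 0

0


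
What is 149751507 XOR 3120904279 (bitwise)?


0b1000111011010000011011010011 ^ 0b10111010000001010011100001010111 = 0b10110010111010000011111010000100 = 3001564804

3001564804


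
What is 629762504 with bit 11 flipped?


629762504 ^ (1 << 11) = 629762504 ^ 2048 = 629760456

629760456


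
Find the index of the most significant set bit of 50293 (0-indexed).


0b1100010001110101. Highest set bit at position 15

15


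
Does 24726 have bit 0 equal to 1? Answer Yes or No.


0b110000010010110, bit 0 = 0. No

No


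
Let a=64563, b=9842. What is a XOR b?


64563 ^ 9842 = 55873

55873


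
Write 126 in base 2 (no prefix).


126 = 1111110 in binary

1111110


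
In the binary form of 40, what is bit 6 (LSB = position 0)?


0b101000, position 6 = 0

0


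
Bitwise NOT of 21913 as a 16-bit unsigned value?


~0b101010110011001 = 0b1010101001100110 = 43622 (16-bit unsigned)

43622


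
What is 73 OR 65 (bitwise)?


0b1001001 | 0b1000001 = 0b1001001 = 73

73


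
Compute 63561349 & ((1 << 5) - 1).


63561349 & 31 = 5

5


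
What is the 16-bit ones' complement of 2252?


2252 ^ 65535 = 63283

63283


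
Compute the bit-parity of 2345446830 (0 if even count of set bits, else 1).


0b10001011110011001010110110101110 has 18 ones => parity 0

0


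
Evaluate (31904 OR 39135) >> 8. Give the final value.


Step 1: 31904 | 39135 = 64767
Step 2: 64767 >> 8 = 252

252


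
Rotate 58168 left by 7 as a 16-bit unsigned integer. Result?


Rotate 0b1110001100111000 left by 7 (16-bit) = 0b1001110001110001 = 40049

40049


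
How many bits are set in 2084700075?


0b1111100010000011111111110101011 has 20 set bits

20


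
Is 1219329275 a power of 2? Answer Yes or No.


0b1001000101011010111110011111011. Multiple bits set => No

No


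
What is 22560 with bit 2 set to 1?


22560 | (1 << 2) = 22560 | 4 = 22564

22564


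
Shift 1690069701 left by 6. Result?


0b1100100101111000110101011000101 << 6 = 0b1100100101111000110101011000101000000 = 108164460864

108164460864


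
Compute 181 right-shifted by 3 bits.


0b10110101 >> 3 = 0b10110 = 22

22


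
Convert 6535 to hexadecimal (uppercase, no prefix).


6535 = 1987 hex

1987


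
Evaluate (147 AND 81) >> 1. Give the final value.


Step 1: 147 & 81 = 17
Step 2: 17 >> 1 = 8

8


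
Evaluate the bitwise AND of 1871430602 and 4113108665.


0b1101111100010111100001111001010 & 0b11110101001010010000111010111001 = 0b1100101000010010000001010001000 = 1695089288

1695089288


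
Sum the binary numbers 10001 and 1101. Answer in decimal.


10001 + 1101 = 11110 = 30

30


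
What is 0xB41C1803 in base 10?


B41C1803 hex = 3021740035 decimal

3021740035


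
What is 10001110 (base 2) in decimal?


10001110 in decimal = 142

142


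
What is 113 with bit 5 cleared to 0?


113 & ~(1 << 5) = 81

81


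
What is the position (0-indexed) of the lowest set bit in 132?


0b10000100. Lowest set bit at position 2

2


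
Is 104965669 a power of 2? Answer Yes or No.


0b110010000011010011000100101. Multiple bits set => No

No


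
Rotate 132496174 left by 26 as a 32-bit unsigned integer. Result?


Rotate 0b111111001011011101100101110 left by 26 (32-bit) = 0b10111000000111111001011011101100 = 3089077996

3089077996


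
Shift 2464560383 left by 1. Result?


0b10010010111001100011010011111111 << 1 = 0b100100101110011000110100111111110 = 4929120766

4929120766


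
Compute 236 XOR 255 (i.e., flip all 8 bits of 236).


236 ^ 255 = 19

19


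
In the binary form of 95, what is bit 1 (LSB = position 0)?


0b1011111, position 1 = 1

1


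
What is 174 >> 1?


0b10101110 >> 1 = 0b1010111 = 87

87


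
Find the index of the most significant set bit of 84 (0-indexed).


0b1010100. Highest set bit at position 6

6


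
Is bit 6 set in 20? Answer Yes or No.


0b10100, bit 6 = 0. No

No


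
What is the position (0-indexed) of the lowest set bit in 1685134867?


0b1100100011100010001111000010011. Lowest set bit at position 0

0


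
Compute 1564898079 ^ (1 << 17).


1564898079 ^ (1 << 17) = 1564898079 ^ 131072 = 1564767007

1564767007


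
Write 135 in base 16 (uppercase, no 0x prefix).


135 = 87 hex

87


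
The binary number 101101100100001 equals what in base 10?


101101100100001 in decimal = 23329

23329


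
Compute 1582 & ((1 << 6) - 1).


1582 & 63 = 46

46


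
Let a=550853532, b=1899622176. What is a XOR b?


550853532 ^ 1899622176 = 1374467260

1374467260


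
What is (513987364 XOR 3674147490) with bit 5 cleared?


Step 1: 513987364 ^ 3674147490 = 3294484870
Step 2: 3294484870 & ~(1 << 5) = 3294484870

3294484870


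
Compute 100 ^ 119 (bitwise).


0b1100100 ^ 0b1110111 = 0b10011 = 19

19


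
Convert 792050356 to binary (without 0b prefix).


792050356 = 101111001101011011101010110100 in binary

101111001101011011101010110100


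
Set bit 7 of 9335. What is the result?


9335 | (1 << 7) = 9335 | 128 = 9463

9463


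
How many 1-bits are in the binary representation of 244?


0b11110100 has 5 set bits

5


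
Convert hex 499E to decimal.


499E hex = 18846 decimal

18846


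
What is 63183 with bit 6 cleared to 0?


63183 & ~(1 << 6) = 63119

63119


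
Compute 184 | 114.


0b10111000 | 0b1110010 = 0b11111010 = 250

250


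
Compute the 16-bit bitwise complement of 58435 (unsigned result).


~0b1110010001000011 = 0b1101110111100 = 7100 (16-bit unsigned)

7100


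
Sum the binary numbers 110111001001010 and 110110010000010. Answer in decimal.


110111001001010 + 110110010000010 = 1101101011001100 = 56012

56012


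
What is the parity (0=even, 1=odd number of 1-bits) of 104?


0b1101000 has 3 ones => parity 1

1


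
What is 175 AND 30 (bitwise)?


0b10101111 & 0b11110 = 0b1110 = 14

14


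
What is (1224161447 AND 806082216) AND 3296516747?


Step 1: 1224161447 & 806082216 = 200864
Step 2: 200864 & 3296516747 = 4224

4224


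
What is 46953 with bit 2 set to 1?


46953 | (1 << 2) = 46953 | 4 = 46957

46957


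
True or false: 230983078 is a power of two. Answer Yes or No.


0b1101110001001000010110100110. Multiple bits set => No

No


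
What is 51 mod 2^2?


51 & 3 = 3

3


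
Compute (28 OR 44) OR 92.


Step 1: 28 | 44 = 60
Step 2: 60 | 92 = 124

124


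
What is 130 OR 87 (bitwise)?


0b10000010 | 0b1010111 = 0b11010111 = 215

215


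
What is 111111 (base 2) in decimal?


111111 in decimal = 63

63


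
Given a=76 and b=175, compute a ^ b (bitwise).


76 ^ 175 = 227

227


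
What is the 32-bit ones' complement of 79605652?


79605652 ^ 4294967295 = 4215361643

4215361643


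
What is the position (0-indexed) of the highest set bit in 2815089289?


0b10100111110010101101101010001001. Highest set bit at position 31

31


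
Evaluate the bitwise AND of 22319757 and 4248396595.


0b1010101001001001010001101 & 0b11111101001110010110001100110011 = 0b1000100000000001000000001 = 17826305

17826305


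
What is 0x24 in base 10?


24 hex = 36 decimal

36


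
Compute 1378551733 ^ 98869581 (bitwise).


0b1010010001010110000011110110101 ^ 0b101111001001010000101001101 = 0b1010111110011111010011011111000 = 1473226488

1473226488


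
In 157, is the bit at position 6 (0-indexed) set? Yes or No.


0b10011101, bit 6 = 0. No

No


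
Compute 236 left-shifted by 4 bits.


0b11101100 << 4 = 0b111011000000 = 3776

3776


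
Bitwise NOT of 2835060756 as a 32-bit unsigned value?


~0b10101000111110111001100000010100 = 0b1010111000001000110011111101011 = 1459906539 (32-bit unsigned)

1459906539


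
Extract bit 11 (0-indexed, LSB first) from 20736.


0b101000100000000, position 11 = 0

0


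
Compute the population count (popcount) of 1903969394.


0b1110001011111000100010001110010 has 15 set bits

15


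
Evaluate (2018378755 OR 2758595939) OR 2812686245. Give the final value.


Step 1: 2018378755 | 2758595939 = 4235122019
Step 2: 4235122019 | 2812686245 = 4293853159

4293853159


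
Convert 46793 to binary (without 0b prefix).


46793 = 1011011011001001 in binary

1011011011001001


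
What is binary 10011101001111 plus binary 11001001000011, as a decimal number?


10011101001111 + 11001001000011 = 101100110010010 = 22930

22930


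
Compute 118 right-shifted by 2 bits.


0b1110110 >> 2 = 0b11101 = 29

29


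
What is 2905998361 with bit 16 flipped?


2905998361 ^ (1 << 16) = 2905998361 ^ 65536 = 2906063897

2906063897


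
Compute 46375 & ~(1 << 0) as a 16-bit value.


46375 & ~(1 << 0) = 46374

46374


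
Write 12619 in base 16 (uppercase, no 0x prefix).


12619 = 314B hex

314B


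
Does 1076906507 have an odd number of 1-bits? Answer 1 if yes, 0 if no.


0b1000000001100000100101000001011 has 9 ones => parity 1

1


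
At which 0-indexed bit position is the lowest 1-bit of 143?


0b10001111. Lowest set bit at position 0

0


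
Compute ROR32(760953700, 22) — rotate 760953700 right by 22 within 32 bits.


Rotate 0b101101010110110011101101100100 right by 22 (32-bit) = 0b1101100111011011001000010110101 = 1827508405

1827508405


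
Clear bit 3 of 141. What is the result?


141 & ~(1 << 3) = 133

133


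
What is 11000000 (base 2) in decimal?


11000000 in decimal = 192

192


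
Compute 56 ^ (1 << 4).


56 ^ (1 << 4) = 56 ^ 16 = 40

40


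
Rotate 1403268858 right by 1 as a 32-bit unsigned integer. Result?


Rotate 0b1010011101001000010111011111010 right by 1 (32-bit) = 0b101001110100100001011101111101 = 701634429

701634429


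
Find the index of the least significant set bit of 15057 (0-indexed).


0b11101011010001. Lowest set bit at position 0

0


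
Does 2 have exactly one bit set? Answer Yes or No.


0b10. Only one bit set => Yes

Yes


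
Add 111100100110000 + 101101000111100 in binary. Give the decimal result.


111100100110000 + 101101000111100 = 1101001101101100 = 54124

54124


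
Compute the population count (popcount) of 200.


0b11001000 has 3 set bits

3


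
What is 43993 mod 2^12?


43993 & 4095 = 3033

3033


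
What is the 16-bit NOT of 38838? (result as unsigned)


~0b1001011110110110 = 0b110100001001001 = 26697 (16-bit unsigned)

26697
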